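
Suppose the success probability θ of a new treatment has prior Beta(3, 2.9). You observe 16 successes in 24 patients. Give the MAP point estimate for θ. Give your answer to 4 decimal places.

Prior: Beta(3, 2.9).
Data: 16 successes in 24 trials. The binomial likelihood contributes θ^16(1−θ)^8, so the posterior is Beta(3+16, 2.9+8) = Beta(19, 10.9).
For Beta(a, b) with a, b > 1 the mode is (a−1)/(a+b−2) = 18/27.9 ≈ 0.6452.

θ̂_MAP = 0.6452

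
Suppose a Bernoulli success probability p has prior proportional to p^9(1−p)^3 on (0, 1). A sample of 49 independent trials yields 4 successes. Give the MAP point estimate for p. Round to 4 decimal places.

The prior density ∝ p^9(1−p)^3 is the kernel of Beta(10, 4).
Data: 4 successes in 49 trials. The binomial likelihood contributes p^4(1−p)^45, so the posterior is Beta(10+4, 4+45) = Beta(14, 49).
For Beta(a, b) with a, b > 1 the mode is (a−1)/(a+b−2) = 13/61 ≈ 0.2131.

p̂_MAP = 0.2131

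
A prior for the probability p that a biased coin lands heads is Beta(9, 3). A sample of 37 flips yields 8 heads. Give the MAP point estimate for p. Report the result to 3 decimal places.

p̂_MAP = 0.340

Prior: Beta(9, 3).
Data: 8 successes in 37 trials. The binomial likelihood contributes p^8(1−p)^29, so the posterior is Beta(9+8, 3+29) = Beta(17, 32).
For Beta(a, b) with a, b > 1 the mode is (a−1)/(a+b−2) = 16/47 ≈ 0.340.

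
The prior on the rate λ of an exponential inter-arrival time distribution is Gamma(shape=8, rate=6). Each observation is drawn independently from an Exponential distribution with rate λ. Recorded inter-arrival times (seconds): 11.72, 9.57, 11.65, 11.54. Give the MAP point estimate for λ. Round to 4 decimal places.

λ̂_MAP = 0.2179

The Exponential(rate=λ) likelihood is ∝ λ^n e^(−λΣtᵢ). Here n = 4 and Σtᵢ = 11.72 + 9.57 + 11.65 + 11.54 = 44.48.
Posterior ∝ λ^7e^(−6λ) · λ^4e^(−44.48λ) = λ^11e^(−50.48λ), i.e. Gamma(12, 50.48).
Mode = (a−1)/b = 11/50.48 ≈ 0.2179.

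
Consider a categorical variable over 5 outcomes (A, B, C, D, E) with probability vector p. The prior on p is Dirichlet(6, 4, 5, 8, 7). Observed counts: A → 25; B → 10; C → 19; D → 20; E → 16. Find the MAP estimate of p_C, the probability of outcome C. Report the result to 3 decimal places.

MAP estimate of p_C = 0.200

The posterior is Dirichlet(αᵢ + nᵢ) = Dirichlet(31, 14, 24, 28, 23).
For a Dirichlet(a₁,…,a_K) with all aᵢ > 1, the mode has j-th component (aⱼ − 1)/(Σaᵢ − K).
Here Σaᵢ = 120 and K = 5, so p_C = (24 − 1)/(120 − 5) = 23/115 ≈ 0.200.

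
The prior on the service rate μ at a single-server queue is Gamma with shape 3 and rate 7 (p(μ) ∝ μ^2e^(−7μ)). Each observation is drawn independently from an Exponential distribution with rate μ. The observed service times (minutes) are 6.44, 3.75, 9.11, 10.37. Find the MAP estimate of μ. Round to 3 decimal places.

μ̂_MAP = 0.164

The Exponential(rate=μ) likelihood is ∝ μ^n e^(−μΣtᵢ). Here n = 4 and Σtᵢ = 6.44 + 3.75 + 9.11 + 10.37 = 29.67.
Posterior ∝ μ^2e^(−7μ) · μ^4e^(−29.67μ) = μ^6e^(−36.67μ), i.e. Gamma(7, 36.67).
Mode = (a−1)/b = 6/36.67 ≈ 0.164.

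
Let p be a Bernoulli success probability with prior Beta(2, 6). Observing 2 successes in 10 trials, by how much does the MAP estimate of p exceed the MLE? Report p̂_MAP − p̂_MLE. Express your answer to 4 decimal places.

Posterior is Beta(4, 14); MAP = (4−1)/(18−2) = 3/16 ≈ 0.18750.
MLE ignores the prior: p̂_MLE = k/n = 2/10 ≈ 0.20000.
Difference = 3/16 − 2/10 = -1/80 ≈ -0.0125.

MAP − MLE = -0.0125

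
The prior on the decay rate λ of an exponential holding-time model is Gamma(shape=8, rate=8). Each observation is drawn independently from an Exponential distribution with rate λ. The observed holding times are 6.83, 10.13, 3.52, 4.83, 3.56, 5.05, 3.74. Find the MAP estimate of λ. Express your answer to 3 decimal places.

λ̂_MAP = 0.307

The Exponential(rate=λ) likelihood is ∝ λ^n e^(−λΣtᵢ). Here n = 7 and Σtᵢ = 6.83 + 10.13 + 3.52 + 4.83 + 3.56 + 5.05 + 3.74 = 37.66.
Posterior ∝ λ^7e^(−8λ) · λ^7e^(−37.66λ) = λ^14e^(−45.66λ), i.e. Gamma(15, 45.66).
Mode = (a−1)/b = 14/45.66 ≈ 0.307.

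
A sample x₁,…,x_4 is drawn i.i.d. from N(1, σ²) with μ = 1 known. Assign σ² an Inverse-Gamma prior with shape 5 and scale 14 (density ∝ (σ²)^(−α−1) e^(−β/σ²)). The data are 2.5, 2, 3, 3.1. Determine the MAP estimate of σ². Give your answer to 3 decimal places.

σ̂²_MAP = 2.479

Sum of squared deviations about the known mean: SS = (2.5−1)² + (2−1)² + (3−1)² + (3.1−1)² = 11.66.
The Normal likelihood contributes (σ²)^(−n/2) exp(−SS/(2σ²)), so the posterior is Inverse-Gamma(α + n/2, β + SS/2) = Inverse-Gamma(7, 19.83).
The mode of Inverse-Gamma(a, b) is b/(a+1) = 19.83/8 ≈ 2.479.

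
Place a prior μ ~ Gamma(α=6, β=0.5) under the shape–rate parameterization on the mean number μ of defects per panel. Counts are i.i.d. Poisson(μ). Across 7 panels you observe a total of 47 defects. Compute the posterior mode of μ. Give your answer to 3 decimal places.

Σxᵢ = 47, n = 7.
Posterior ∝ μ^5e^(−0.5μ) · μ^47e^(−7μ) = μ^52e^(−7.5μ), i.e. Gamma(shape=53, rate=7.5).
The mode of a Gamma(a, b) with a ≥ 1 (shape–rate) is (a−1)/b = 52/7.5 ≈ 6.933.

μ̂_MAP = 6.933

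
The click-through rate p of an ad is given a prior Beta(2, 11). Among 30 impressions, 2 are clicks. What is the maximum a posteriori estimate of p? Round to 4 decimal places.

Prior: Beta(2, 11).
Data: 2 successes in 30 trials. The binomial likelihood contributes p^2(1−p)^28, so the posterior is Beta(2+2, 11+28) = Beta(4, 39).
For Beta(a, b) with a, b > 1 the mode is (a−1)/(a+b−2) = 3/41 ≈ 0.0732.

p̂_MAP = 0.0732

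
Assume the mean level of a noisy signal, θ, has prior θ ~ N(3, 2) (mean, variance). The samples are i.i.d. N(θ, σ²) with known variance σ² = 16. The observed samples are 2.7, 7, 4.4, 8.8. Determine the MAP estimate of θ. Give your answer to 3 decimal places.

n = 4; x̄ = (2.7 + 7 + 4.4 + 8.8)/4 = 22.9/4 = 5.725.
For a Normal prior and Normal likelihood with known variance, the posterior is Normal; its mode equals its mean, the precision-weighted average.
Prior precision 1/σ₀² = 1/2 = 0.5; data precision n/σ² = 4/16 = 0.25.
θ̂ = (0.5·3 + 0.25·5.725) / (0.5 + 0.25) = 2.93125/0.75 = 469/120 ≈ 3.908.

θ̂_MAP = 3.908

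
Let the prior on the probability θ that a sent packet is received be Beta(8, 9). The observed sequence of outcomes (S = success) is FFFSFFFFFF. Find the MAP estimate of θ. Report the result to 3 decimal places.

θ̂_MAP = 0.320

Prior: Beta(8, 9).
Data: 1 success in 10 trials (from the sequence). The binomial likelihood contributes θ(1−θ)^9, so the posterior is Beta(8+1, 9+9) = Beta(9, 18).
For Beta(a, b) with a, b > 1 the mode is (a−1)/(a+b−2) = 8/25 ≈ 0.320.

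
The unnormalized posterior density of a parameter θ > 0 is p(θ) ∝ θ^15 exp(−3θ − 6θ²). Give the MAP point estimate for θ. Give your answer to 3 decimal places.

ℓ'(θ) = 15/θ − 3 − 12θ. Setting this to zero and multiplying by θ: 12θ² + 3θ − 15 = 0.
θ = (−3 + √(3² + 4·12·15)) / (2·12) = (−3 + √729) / 24 = (−3 + 27)/24 = 1.
ℓ''(θ) = −15/θ² − 12 < 0, confirming a maximum.

θ̂_MAP = 1.000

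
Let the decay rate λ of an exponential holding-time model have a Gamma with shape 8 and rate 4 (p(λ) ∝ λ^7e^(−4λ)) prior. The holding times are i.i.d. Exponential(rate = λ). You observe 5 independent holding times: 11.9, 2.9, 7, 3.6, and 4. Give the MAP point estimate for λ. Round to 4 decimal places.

The Exponential(rate=λ) likelihood is ∝ λ^n e^(−λΣtᵢ). Here n = 5 and Σtᵢ = 11.9 + 2.9 + 7 + 3.6 + 4 = 29.4.
Posterior ∝ λ^7e^(−4λ) · λ^5e^(−29.4λ) = λ^12e^(−33.4λ), i.e. Gamma(13, 33.4).
Mode = (a−1)/b = 12/33.4 ≈ 0.3593.

λ̂_MAP = 0.3593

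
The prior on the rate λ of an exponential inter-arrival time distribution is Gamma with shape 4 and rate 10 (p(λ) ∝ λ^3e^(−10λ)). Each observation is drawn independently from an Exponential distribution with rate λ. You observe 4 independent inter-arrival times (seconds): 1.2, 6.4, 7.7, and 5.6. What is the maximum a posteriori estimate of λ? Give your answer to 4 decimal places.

The Exponential(rate=λ) likelihood is ∝ λ^n e^(−λΣtᵢ). Here n = 4 and Σtᵢ = 1.2 + 6.4 + 7.7 + 5.6 = 20.9.
Posterior ∝ λ^3e^(−10λ) · λ^4e^(−20.9λ) = λ^7e^(−30.9λ), i.e. Gamma(8, 30.9).
Mode = (a−1)/b = 7/30.9 ≈ 0.2265.

λ̂_MAP = 0.2265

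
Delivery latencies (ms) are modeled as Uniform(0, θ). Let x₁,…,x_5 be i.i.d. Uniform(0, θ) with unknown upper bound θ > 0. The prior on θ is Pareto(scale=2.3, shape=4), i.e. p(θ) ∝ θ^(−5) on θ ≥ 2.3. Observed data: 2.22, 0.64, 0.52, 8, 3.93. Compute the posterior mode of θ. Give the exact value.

The Uniform(0, θ) likelihood is θ^(−n) for θ ≥ max(xᵢ), zero otherwise. Here max(xᵢ) = 8.
Posterior ∝ θ^(−5) · θ^(−5) = θ^(−10) on θ ≥ max(2.3, 8) = 8.
This density is strictly decreasing in θ, so the posterior mode lies at the lower boundary of the support.

θ̂_MAP = 8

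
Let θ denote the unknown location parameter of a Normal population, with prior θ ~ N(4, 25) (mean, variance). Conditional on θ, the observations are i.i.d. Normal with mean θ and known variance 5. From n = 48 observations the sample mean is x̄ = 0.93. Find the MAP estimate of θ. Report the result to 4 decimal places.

θ̂_MAP = 0.9427

n = 48, x̄ = 0.93.
For a Normal prior and Normal likelihood with known variance, the posterior is Normal; its mode equals its mean, the precision-weighted average.
Prior precision 1/σ₀² = 1/25 = 0.04; data precision n/σ² = 48/5 = 9.6.
θ̂ = (0.04·4 + 9.6·0.93) / (0.04 + 9.6) = 9.088/9.64 = 1136/1205 ≈ 0.9427.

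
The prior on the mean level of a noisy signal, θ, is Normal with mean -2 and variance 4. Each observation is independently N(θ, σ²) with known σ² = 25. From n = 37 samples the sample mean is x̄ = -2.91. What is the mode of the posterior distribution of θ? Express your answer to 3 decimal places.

n = 37, x̄ = -2.91.
For a Normal prior and Normal likelihood with known variance, the posterior is Normal; its mode equals its mean, the precision-weighted average.
Prior precision 1/σ₀² = 1/4 = 0.25; data precision n/σ² = 37/25 = 1.48.
θ̂ = (0.25·(-2) + 1.48·(-2.91)) / (0.25 + 1.48) = (-4.8068)/1.73 = -12017/4325 ≈ -2.778.

θ̂_MAP = -2.778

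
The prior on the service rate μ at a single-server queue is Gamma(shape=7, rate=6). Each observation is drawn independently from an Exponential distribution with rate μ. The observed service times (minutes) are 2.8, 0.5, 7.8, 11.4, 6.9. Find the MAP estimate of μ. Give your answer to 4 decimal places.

The Exponential(rate=μ) likelihood is ∝ μ^n e^(−μΣtᵢ). Here n = 5 and Σtᵢ = 2.8 + 0.5 + 7.8 + 11.4 + 6.9 = 29.4.
Posterior ∝ μ^6e^(−6μ) · μ^5e^(−29.4μ) = μ^11e^(−35.4μ), i.e. Gamma(12, 35.4).
Mode = (a−1)/b = 11/35.4 ≈ 0.3107.

μ̂_MAP = 0.3107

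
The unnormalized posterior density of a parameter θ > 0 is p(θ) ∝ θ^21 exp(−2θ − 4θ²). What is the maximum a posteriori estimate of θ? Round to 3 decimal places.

θ̂_MAP = 1.500

ℓ'(θ) = 21/θ − 2 − 8θ. Setting this to zero and multiplying by θ: 8θ² + 2θ − 21 = 0.
θ = (−2 + √(2² + 4·8·21)) / (2·8) = (−2 + √676) / 16 = (−2 + 26)/16 = 3/2.
ℓ''(θ) = −21/θ² − 8 < 0, confirming a maximum.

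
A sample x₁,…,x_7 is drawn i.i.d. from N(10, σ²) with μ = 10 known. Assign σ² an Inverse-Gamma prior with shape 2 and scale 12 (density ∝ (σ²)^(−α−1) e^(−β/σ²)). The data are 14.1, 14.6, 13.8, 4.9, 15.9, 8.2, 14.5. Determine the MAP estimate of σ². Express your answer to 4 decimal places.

Sum of squared deviations about the known mean: SS = (14.1−10)² + (14.6−10)² + (13.8−10)² + (4.9−10)² + (15.9−10)² + (8.2−10)² + (14.5−10)² = 136.72.
The Normal likelihood contributes (σ²)^(−n/2) exp(−SS/(2σ²)), so the posterior is Inverse-Gamma(α + n/2, β + SS/2) = Inverse-Gamma(5.5, 80.36).
The mode of Inverse-Gamma(a, b) is b/(a+1) = 80.36/6.5 ≈ 12.3631.

σ̂²_MAP = 12.3631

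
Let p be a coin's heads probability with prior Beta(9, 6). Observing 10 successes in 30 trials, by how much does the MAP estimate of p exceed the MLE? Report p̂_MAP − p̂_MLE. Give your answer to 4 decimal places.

MAP − MLE = 0.0853

Posterior is Beta(19, 26); MAP = (19−1)/(45−2) = 18/43 ≈ 0.41860.
MLE ignores the prior: p̂_MLE = k/n = 10/30 ≈ 0.33333.
Difference = 18/43 − 10/30 = 11/129 ≈ 0.0853.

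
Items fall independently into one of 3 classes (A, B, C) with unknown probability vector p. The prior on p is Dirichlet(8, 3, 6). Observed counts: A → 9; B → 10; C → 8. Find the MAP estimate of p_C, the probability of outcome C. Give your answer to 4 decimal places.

The posterior is Dirichlet(αᵢ + nᵢ) = Dirichlet(17, 13, 14).
For a Dirichlet(a₁,…,a_K) with all aᵢ > 1, the mode has j-th component (aⱼ − 1)/(Σaᵢ − K).
Here Σaᵢ = 44 and K = 3, so p_C = (14 − 1)/(44 − 3) = 13/41 ≈ 0.3171.

MAP estimate of p_C = 0.3171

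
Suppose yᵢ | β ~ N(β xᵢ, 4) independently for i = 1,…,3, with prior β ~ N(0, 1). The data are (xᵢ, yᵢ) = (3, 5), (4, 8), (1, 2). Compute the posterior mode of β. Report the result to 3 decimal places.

β̂_MAP = 1.633

log p(β | y) = −Σ(yᵢ − βxᵢ)²/(2·4) − β²/(2·1) + const.
Setting the derivative to zero: Σxᵢ(yᵢ − βxᵢ)/4 − β/1 = 0, so β = Σxᵢyᵢ / (Σxᵢ² + σ²/τ²).
Σxᵢyᵢ = 3·5 + 4·8 + 1·2 = 49; Σxᵢ² = 26; σ²/τ² = 4.
β̂_MAP = 49 / (26 + 4) = 49/30 ≈ 1.633.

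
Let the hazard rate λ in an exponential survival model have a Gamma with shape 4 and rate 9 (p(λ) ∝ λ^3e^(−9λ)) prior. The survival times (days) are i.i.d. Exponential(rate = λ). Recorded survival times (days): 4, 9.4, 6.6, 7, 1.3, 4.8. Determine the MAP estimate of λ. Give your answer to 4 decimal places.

λ̂_MAP = 0.2138

The Exponential(rate=λ) likelihood is ∝ λ^n e^(−λΣtᵢ). Here n = 6 and Σtᵢ = 4 + 9.4 + 6.6 + 7 + 1.3 + 4.8 = 33.1.
Posterior ∝ λ^3e^(−9λ) · λ^6e^(−33.1λ) = λ^9e^(−42.1λ), i.e. Gamma(10, 42.1).
Mode = (a−1)/b = 9/42.1 ≈ 0.2138.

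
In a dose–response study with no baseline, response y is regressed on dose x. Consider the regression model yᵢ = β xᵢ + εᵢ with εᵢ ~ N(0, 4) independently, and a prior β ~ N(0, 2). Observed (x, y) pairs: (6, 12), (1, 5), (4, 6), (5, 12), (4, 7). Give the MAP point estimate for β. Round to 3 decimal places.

β̂_MAP = 1.969

log p(β | y) = −Σ(yᵢ − βxᵢ)²/(2·4) − β²/(2·2) + const.
Setting the derivative to zero: Σxᵢ(yᵢ − βxᵢ)/4 − β/2 = 0, so β = Σxᵢyᵢ / (Σxᵢ² + σ²/τ²).
Σxᵢyᵢ = 6·12 + 1·5 + 4·6 + 5·12 + 4·7 = 189; Σxᵢ² = 94; σ²/τ² = 2.
β̂_MAP = 189 / (94 + 2) = 189/96 ≈ 1.969.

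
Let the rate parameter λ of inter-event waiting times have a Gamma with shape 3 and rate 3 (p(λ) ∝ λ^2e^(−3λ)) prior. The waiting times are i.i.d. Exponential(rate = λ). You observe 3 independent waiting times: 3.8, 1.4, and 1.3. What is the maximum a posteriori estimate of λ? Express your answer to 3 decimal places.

λ̂_MAP = 0.526

The Exponential(rate=λ) likelihood is ∝ λ^n e^(−λΣtᵢ). Here n = 3 and Σtᵢ = 3.8 + 1.4 + 1.3 = 6.5.
Posterior ∝ λ^2e^(−3λ) · λ^3e^(−6.5λ) = λ^5e^(−9.5λ), i.e. Gamma(6, 9.5).
Mode = (a−1)/b = 5/9.5 ≈ 0.526.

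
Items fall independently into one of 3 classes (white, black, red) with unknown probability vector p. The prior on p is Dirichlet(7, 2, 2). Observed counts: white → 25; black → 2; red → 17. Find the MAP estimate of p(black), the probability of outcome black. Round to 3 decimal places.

MAP estimate of p(black) = 0.058

The posterior is Dirichlet(αᵢ + nᵢ) = Dirichlet(32, 4, 19).
For a Dirichlet(a₁,…,a_K) with all aᵢ > 1, the mode has j-th component (aⱼ − 1)/(Σaᵢ − K).
Here Σaᵢ = 55 and K = 3, so p(black) = (4 − 1)/(55 − 3) = 3/52 ≈ 0.058.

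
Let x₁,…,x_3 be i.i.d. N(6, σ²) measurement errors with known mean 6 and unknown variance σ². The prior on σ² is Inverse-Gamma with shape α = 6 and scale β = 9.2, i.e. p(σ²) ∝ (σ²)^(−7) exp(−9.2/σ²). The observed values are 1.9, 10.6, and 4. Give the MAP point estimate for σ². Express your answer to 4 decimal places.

σ̂²_MAP = 3.5512

Sum of squared deviations about the known mean: SS = (1.9−6)² + (10.6−6)² + (4−6)² = 41.97.
The Normal likelihood contributes (σ²)^(−n/2) exp(−SS/(2σ²)), so the posterior is Inverse-Gamma(α + n/2, β + SS/2) = Inverse-Gamma(7.5, 30.185).
The mode of Inverse-Gamma(a, b) is b/(a+1) = 30.185/8.5 ≈ 3.5512.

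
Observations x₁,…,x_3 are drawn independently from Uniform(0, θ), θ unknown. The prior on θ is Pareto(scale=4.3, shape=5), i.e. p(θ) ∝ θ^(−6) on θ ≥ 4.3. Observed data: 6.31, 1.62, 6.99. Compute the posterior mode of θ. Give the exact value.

θ̂_MAP = 6.99

The Uniform(0, θ) likelihood is θ^(−n) for θ ≥ max(xᵢ), zero otherwise. Here max(xᵢ) = 6.99.
Posterior ∝ θ^(−6) · θ^(−3) = θ^(−9) on θ ≥ max(4.3, 6.99) = 6.99.
This density is strictly decreasing in θ, so the posterior mode lies at the lower boundary of the support.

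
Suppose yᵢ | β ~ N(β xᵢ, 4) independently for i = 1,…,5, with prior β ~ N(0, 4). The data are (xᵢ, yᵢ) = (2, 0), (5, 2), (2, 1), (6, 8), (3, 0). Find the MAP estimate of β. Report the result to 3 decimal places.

log p(β | y) = −Σ(yᵢ − βxᵢ)²/(2·4) − β²/(2·4) + const.
Setting the derivative to zero: Σxᵢ(yᵢ − βxᵢ)/4 − β/4 = 0, so β = Σxᵢyᵢ / (Σxᵢ² + σ²/τ²).
Σxᵢyᵢ = 2·0 + 5·2 + 2·1 + 6·8 + 3·0 = 60; Σxᵢ² = 78; σ²/τ² = 1.
β̂_MAP = 60 / (78 + 1) = 60/79 ≈ 0.759.

β̂_MAP = 0.759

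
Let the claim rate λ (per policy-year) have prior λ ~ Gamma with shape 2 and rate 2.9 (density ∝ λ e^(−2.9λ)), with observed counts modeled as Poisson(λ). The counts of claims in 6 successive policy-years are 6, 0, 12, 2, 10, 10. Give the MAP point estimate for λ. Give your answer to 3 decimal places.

λ̂_MAP = 4.607

Σxᵢ = 6+0+12+2+10+10 = 40, with n = 6.
Posterior ∝ λe^(−2.9λ) · λ^40e^(−6λ) = λ^41e^(−8.9λ), i.e. Gamma(shape=42, rate=8.9).
The mode of a Gamma(a, b) with a ≥ 1 (shape–rate) is (a−1)/b = 41/8.9 ≈ 4.607.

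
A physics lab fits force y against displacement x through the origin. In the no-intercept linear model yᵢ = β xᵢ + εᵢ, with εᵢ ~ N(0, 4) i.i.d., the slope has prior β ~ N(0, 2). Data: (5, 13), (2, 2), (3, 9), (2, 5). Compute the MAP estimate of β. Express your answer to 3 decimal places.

β̂_MAP = 2.409

log p(β | y) = −Σ(yᵢ − βxᵢ)²/(2·4) − β²/(2·2) + const.
Setting the derivative to zero: Σxᵢ(yᵢ − βxᵢ)/4 − β/2 = 0, so β = Σxᵢyᵢ / (Σxᵢ² + σ²/τ²).
Σxᵢyᵢ = 5·13 + 2·2 + 3·9 + 2·5 = 106; Σxᵢ² = 42; σ²/τ² = 2.
β̂_MAP = 106 / (42 + 2) = 106/44 ≈ 2.409.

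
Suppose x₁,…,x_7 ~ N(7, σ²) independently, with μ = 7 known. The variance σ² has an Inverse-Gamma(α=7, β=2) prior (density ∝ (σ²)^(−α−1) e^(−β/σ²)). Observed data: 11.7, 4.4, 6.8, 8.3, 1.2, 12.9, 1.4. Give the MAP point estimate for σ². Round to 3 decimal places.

σ̂²_MAP = 5.843

Sum of squared deviations about the known mean: SS = (11.7−7)² + (4.4−7)² + (6.8−7)² + (8.3−7)² + (1.2−7)² + (12.9−7)² + (1.4−7)² = 130.39.
The Normal likelihood contributes (σ²)^(−n/2) exp(−SS/(2σ²)), so the posterior is Inverse-Gamma(α + n/2, β + SS/2) = Inverse-Gamma(10.5, 67.195).
The mode of Inverse-Gamma(a, b) is b/(a+1) = 67.195/11.5 ≈ 5.843.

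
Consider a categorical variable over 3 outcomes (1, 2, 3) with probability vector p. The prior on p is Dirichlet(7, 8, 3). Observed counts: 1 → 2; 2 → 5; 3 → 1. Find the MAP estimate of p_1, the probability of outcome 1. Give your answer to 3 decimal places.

MAP estimate: 0.348

The posterior is Dirichlet(αᵢ + nᵢ) = Dirichlet(9, 13, 4).
For a Dirichlet(a₁,…,a_K) with all aᵢ > 1, the mode has j-th component (aⱼ − 1)/(Σaᵢ − K).
Here Σaᵢ = 26 and K = 3, so p_1 = (9 − 1)/(26 − 3) = 8/23 ≈ 0.348.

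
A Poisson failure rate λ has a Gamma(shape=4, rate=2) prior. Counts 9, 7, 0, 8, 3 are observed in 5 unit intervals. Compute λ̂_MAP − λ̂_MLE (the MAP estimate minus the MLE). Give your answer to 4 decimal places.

Σxᵢ = 27. Posterior is Gamma(31, 7); MAP = (31−1)/7 = 30/7 ≈ 4.28571.
MLE = x̄ = 27/5 ≈ 5.40000.
Difference = 30/7 − 27/5 = -39/35 ≈ -1.1143.

MAP − MLE = -1.1143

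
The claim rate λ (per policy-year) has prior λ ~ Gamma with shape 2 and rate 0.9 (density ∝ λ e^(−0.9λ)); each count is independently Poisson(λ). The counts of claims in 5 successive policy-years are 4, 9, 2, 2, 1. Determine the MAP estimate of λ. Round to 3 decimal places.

Σxᵢ = 4+9+2+2+1 = 18, with n = 5.
Posterior ∝ λe^(−0.9λ) · λ^18e^(−5λ) = λ^19e^(−5.9λ), i.e. Gamma(shape=20, rate=5.9).
The mode of a Gamma(a, b) with a ≥ 1 (shape–rate) is (a−1)/b = 19/5.9 ≈ 3.220.

λ̂_MAP = 3.220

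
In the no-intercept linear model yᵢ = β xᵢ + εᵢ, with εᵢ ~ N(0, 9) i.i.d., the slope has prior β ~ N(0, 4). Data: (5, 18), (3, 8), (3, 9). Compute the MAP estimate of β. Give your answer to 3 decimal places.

β̂_MAP = 3.116

log p(β | y) = −Σ(yᵢ − βxᵢ)²/(2·9) − β²/(2·4) + const.
Setting the derivative to zero: Σxᵢ(yᵢ − βxᵢ)/9 − β/4 = 0, so β = Σxᵢyᵢ / (Σxᵢ² + σ²/τ²).
Σxᵢyᵢ = 5·18 + 3·8 + 3·9 = 141; Σxᵢ² = 43; σ²/τ² = 2.25.
β̂_MAP = 141 / (43 + 2.25) = 141/45.25 ≈ 3.116.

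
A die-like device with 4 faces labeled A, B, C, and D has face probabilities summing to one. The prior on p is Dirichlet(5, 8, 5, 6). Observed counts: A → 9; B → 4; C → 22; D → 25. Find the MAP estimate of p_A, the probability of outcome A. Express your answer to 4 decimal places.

MAP estimate of p_A = 0.1625

The posterior is Dirichlet(αᵢ + nᵢ) = Dirichlet(14, 12, 27, 31).
For a Dirichlet(a₁,…,a_K) with all aᵢ > 1, the mode has j-th component (aⱼ − 1)/(Σaᵢ − K).
Here Σaᵢ = 84 and K = 4, so p_A = (14 − 1)/(84 − 4) = 13/80 ≈ 0.1625.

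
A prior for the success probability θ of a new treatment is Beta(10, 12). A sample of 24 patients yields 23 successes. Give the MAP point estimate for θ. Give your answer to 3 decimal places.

θ̂_MAP = 0.727

Prior: Beta(10, 12).
Data: 23 successes in 24 trials. The binomial likelihood contributes θ^23(1−θ)^1, so the posterior is Beta(10+23, 12+1) = Beta(33, 13).
For Beta(a, b) with a, b > 1 the mode is (a−1)/(a+b−2) = 32/44 ≈ 0.727.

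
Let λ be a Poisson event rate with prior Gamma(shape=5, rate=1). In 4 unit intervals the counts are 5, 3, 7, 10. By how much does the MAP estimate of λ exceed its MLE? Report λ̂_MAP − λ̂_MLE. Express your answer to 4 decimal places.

MAP − MLE = -0.4500

Σxᵢ = 25. Posterior is Gamma(30, 5); MAP = (30−1)/5 = 29/5 ≈ 5.80000.
MLE = x̄ = 25/4 ≈ 6.25000.
Difference = 29/5 − 25/4 = -9/20 ≈ -0.4500.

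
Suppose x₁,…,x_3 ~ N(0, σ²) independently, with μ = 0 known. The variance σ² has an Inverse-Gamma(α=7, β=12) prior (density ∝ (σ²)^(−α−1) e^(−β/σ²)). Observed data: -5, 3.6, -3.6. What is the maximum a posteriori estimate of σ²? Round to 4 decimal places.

Sum of squared deviations about the known mean: SS = (-5−0)² + (3.6−0)² + (-3.6−0)² = 50.92.
The Normal likelihood contributes (σ²)^(−n/2) exp(−SS/(2σ²)), so the posterior is Inverse-Gamma(α + n/2, β + SS/2) = Inverse-Gamma(8.5, 37.46).
The mode of Inverse-Gamma(a, b) is b/(a+1) = 37.46/9.5 ≈ 3.9432.

σ̂²_MAP = 3.9432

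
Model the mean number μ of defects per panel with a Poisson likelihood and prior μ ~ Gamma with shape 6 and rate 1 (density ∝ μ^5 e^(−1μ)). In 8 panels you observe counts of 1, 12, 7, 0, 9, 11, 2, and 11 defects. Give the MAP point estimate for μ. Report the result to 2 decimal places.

Σxᵢ = 1+12+7+0+9+11+2+11 = 53, with n = 8.
Posterior ∝ μ^5e^(−1μ) · μ^53e^(−8μ) = μ^58e^(−9μ), i.e. Gamma(shape=59, rate=9).
The mode of a Gamma(a, b) with a ≥ 1 (shape–rate) is (a−1)/b = 58/9 ≈ 6.44.

μ̂_MAP = 6.44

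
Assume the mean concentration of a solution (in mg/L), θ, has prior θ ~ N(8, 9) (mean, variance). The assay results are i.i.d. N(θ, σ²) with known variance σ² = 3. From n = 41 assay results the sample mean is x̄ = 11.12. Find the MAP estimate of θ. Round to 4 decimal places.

θ̂_MAP = 11.0948

n = 41, x̄ = 11.12.
For a Normal prior and Normal likelihood with known variance, the posterior is Normal; its mode equals its mean, the precision-weighted average.
Prior precision 1/σ₀² = 1/9; data precision n/σ² = 41/3.
θ̂ = ((1/9)·8 + (41/3)·11.12) / (1/9 + 41/3) = (34394/225)/(124/9) = 17197/1550 ≈ 11.0948.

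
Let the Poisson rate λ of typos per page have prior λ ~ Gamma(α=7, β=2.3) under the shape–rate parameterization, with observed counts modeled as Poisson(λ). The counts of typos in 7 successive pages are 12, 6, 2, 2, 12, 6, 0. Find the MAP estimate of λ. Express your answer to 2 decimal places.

λ̂_MAP = 4.95

Σxᵢ = 12+6+2+2+12+6+0 = 40, with n = 7.
Posterior ∝ λ^6e^(−2.3λ) · λ^40e^(−7λ) = λ^46e^(−9.3λ), i.e. Gamma(shape=47, rate=9.3).
The mode of a Gamma(a, b) with a ≥ 1 (shape–rate) is (a−1)/b = 46/9.3 ≈ 4.95.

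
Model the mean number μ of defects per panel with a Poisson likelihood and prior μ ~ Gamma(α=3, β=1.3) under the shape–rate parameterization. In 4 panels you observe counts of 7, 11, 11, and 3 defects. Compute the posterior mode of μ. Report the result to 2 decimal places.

Σxᵢ = 7+11+11+3 = 32, with n = 4.
Posterior ∝ μ^2e^(−1.3μ) · μ^32e^(−4μ) = μ^34e^(−5.3μ), i.e. Gamma(shape=35, rate=5.3).
The mode of a Gamma(a, b) with a ≥ 1 (shape–rate) is (a−1)/b = 34/5.3 ≈ 6.42.

μ̂_MAP = 6.42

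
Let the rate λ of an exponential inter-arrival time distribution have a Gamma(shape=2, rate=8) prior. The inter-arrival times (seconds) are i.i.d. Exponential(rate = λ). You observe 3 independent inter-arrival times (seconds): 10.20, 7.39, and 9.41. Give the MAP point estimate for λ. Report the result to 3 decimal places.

The Exponential(rate=λ) likelihood is ∝ λ^n e^(−λΣtᵢ). Here n = 3 and Σtᵢ = 10.20 + 7.39 + 9.41 = 27.
Posterior ∝ λe^(−8λ) · λ^3e^(−27λ) = λ^4e^(−35λ), i.e. Gamma(5, 35).
Mode = (a−1)/b = 4/35 ≈ 0.114.

λ̂_MAP = 0.114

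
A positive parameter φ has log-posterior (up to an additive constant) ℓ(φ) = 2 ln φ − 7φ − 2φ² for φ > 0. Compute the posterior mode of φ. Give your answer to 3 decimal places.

ℓ'(φ) = 2/φ − 7 − 4φ. Setting this to zero and multiplying by φ: 4φ² + 7φ − 2 = 0.
φ = (−7 + √(7² + 4·4·2)) / (2·4) = (−7 + √81) / 8 = (−7 + 9)/8 = 1/4.
ℓ''(φ) = −2/φ² − 4 < 0, confirming a maximum.

φ̂_MAP = 0.250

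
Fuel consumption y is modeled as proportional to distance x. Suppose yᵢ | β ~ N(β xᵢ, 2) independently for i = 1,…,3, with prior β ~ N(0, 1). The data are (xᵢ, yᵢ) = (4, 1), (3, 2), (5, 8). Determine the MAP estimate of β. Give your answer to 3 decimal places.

β̂_MAP = 0.962

log p(β | y) = −Σ(yᵢ − βxᵢ)²/(2·2) − β²/(2·1) + const.
Setting the derivative to zero: Σxᵢ(yᵢ − βxᵢ)/2 − β/1 = 0, so β = Σxᵢyᵢ / (Σxᵢ² + σ²/τ²).
Σxᵢyᵢ = 4·1 + 3·2 + 5·8 = 50; Σxᵢ² = 50; σ²/τ² = 2.
β̂_MAP = 50 / (50 + 2) = 50/52 ≈ 0.962.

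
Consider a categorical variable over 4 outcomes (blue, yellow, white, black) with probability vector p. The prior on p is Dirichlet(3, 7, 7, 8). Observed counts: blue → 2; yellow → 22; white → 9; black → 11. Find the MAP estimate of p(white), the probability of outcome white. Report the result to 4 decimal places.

The posterior is Dirichlet(αᵢ + nᵢ) = Dirichlet(5, 29, 16, 19).
For a Dirichlet(a₁,…,a_K) with all aᵢ > 1, the mode has j-th component (aⱼ − 1)/(Σaᵢ − K).
Here Σaᵢ = 69 and K = 4, so p(white) = (16 − 1)/(69 − 4) = 15/65 ≈ 0.2308.

MAP estimate of p(white) = 0.2308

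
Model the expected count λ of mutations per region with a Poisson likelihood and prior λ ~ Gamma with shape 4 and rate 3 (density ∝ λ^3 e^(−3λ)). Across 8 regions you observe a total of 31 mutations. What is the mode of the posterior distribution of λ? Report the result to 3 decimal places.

Σxᵢ = 31, n = 8.
Posterior ∝ λ^3e^(−3λ) · λ^31e^(−8λ) = λ^34e^(−11λ), i.e. Gamma(shape=35, rate=11).
The mode of a Gamma(a, b) with a ≥ 1 (shape–rate) is (a−1)/b = 34/11 ≈ 3.091.

λ̂_MAP = 3.091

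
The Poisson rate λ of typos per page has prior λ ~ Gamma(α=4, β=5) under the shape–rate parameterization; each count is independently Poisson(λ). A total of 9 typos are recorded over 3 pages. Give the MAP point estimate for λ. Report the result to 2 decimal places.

Σxᵢ = 9, n = 3.
Posterior ∝ λ^3e^(−5λ) · λ^9e^(−3λ) = λ^12e^(−8λ), i.e. Gamma(shape=13, rate=8).
The mode of a Gamma(a, b) with a ≥ 1 (shape–rate) is (a−1)/b = 12/8 ≈ 1.50.

λ̂_MAP = 1.50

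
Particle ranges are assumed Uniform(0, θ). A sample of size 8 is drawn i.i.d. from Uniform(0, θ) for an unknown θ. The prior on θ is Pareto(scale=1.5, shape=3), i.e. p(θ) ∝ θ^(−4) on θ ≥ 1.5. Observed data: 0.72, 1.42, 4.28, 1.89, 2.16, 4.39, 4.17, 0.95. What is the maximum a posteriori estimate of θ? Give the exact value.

The Uniform(0, θ) likelihood is θ^(−n) for θ ≥ max(xᵢ), zero otherwise. Here max(xᵢ) = 4.39.
Posterior ∝ θ^(−4) · θ^(−8) = θ^(−12) on θ ≥ max(1.5, 4.39) = 4.39.
This density is strictly decreasing in θ, so the posterior mode lies at the lower boundary of the support.

θ̂_MAP = 4.39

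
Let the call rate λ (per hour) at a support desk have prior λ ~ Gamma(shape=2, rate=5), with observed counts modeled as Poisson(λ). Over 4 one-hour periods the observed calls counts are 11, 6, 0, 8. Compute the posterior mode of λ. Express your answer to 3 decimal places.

Σxᵢ = 11+6+0+8 = 25, with n = 4.
Posterior ∝ λe^(−5λ) · λ^25e^(−4λ) = λ^26e^(−9λ), i.e. Gamma(shape=27, rate=9).
The mode of a Gamma(a, b) with a ≥ 1 (shape–rate) is (a−1)/b = 26/9 ≈ 2.889.

λ̂_MAP = 2.889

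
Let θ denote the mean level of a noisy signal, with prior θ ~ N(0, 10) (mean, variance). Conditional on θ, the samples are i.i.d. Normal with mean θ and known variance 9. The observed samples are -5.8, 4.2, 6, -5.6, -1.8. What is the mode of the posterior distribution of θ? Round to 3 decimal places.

n = 5; x̄ = ((-5.8) + 4.2 + 6 + (-5.6) + (-1.8))/5 = -3/5 = -0.6.
For a Normal prior and Normal likelihood with known variance, the posterior is Normal; its mode equals its mean, the precision-weighted average.
Prior precision 1/σ₀² = 1/10 = 0.1; data precision n/σ² = 5/9.
θ̂ = (0.1·0 + (5/9)·(-0.6)) / (0.1 + 5/9) = (-1/3)/(59/90) = -30/59 ≈ -0.508.

θ̂_MAP = -0.508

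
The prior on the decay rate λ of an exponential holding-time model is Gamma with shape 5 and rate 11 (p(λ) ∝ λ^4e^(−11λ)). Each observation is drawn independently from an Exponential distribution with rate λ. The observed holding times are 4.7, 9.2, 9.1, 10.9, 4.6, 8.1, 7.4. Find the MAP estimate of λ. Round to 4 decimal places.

λ̂_MAP = 0.1692

The Exponential(rate=λ) likelihood is ∝ λ^n e^(−λΣtᵢ). Here n = 7 and Σtᵢ = 4.7 + 9.2 + 9.1 + 10.9 + 4.6 + 8.1 + 7.4 = 54.
Posterior ∝ λ^4e^(−11λ) · λ^7e^(−54λ) = λ^11e^(−65λ), i.e. Gamma(12, 65).
Mode = (a−1)/b = 11/65 ≈ 0.1692.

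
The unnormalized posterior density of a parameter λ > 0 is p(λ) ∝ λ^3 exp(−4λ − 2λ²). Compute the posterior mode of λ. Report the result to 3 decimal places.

ℓ'(λ) = 3/λ − 4 − 4λ. Setting this to zero and multiplying by λ: 4λ² + 4λ − 3 = 0.
λ = (−4 + √(4² + 4·4·3)) / (2·4) = (−4 + √64) / 8 = (−4 + 8)/8 = 1/2.
ℓ''(λ) = −3/λ² − 4 < 0, confirming a maximum.

λ̂_MAP = 0.500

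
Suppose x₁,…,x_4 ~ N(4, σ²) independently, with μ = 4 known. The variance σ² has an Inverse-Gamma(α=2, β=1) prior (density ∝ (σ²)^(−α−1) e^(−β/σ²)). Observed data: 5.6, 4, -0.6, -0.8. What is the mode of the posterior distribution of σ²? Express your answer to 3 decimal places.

Sum of squared deviations about the known mean: SS = (5.6−4)² + (4−4)² + (-0.6−4)² + (-0.8−4)² = 46.76.
The Normal likelihood contributes (σ²)^(−n/2) exp(−SS/(2σ²)), so the posterior is Inverse-Gamma(α + n/2, β + SS/2) = Inverse-Gamma(4, 24.38).
The mode of Inverse-Gamma(a, b) is b/(a+1) = 24.38/5 ≈ 4.876.

σ̂²_MAP = 4.876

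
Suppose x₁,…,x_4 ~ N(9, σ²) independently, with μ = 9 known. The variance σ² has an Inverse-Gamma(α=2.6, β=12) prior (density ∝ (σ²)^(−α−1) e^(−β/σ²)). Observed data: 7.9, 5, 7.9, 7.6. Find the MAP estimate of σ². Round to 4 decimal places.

Sum of squared deviations about the known mean: SS = (7.9−9)² + (5−9)² + (7.9−9)² + (7.6−9)² = 20.38.
The Normal likelihood contributes (σ²)^(−n/2) exp(−SS/(2σ²)), so the posterior is Inverse-Gamma(α + n/2, β + SS/2) = Inverse-Gamma(4.6, 22.19).
The mode of Inverse-Gamma(a, b) is b/(a+1) = 22.19/5.6 ≈ 3.9625.

σ̂²_MAP = 3.9625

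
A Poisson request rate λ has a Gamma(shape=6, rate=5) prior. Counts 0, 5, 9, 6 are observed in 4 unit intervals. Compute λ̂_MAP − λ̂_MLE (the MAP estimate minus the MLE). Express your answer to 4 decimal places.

MAP − MLE = -2.2222

Σxᵢ = 20. Posterior is Gamma(26, 9); MAP = (26−1)/9 = 25/9 ≈ 2.77778.
MLE = x̄ = 20/4 ≈ 5.00000.
Difference = 25/9 − 20/4 = -20/9 ≈ -2.2222.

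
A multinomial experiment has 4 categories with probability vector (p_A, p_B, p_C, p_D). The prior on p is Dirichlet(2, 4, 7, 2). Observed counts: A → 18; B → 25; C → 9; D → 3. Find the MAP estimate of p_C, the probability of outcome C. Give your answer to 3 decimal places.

MAP estimate of p_C = 0.227

The posterior is Dirichlet(αᵢ + nᵢ) = Dirichlet(20, 29, 16, 5).
For a Dirichlet(a₁,…,a_K) with all aᵢ > 1, the mode has j-th component (aⱼ − 1)/(Σaᵢ − K).
Here Σaᵢ = 70 and K = 4, so p_C = (16 − 1)/(70 − 4) = 15/66 ≈ 0.227.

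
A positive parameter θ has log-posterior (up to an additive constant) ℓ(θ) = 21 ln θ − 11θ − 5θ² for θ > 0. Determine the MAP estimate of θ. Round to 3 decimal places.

ℓ'(θ) = 21/θ − 11 − 10θ. Setting this to zero and multiplying by θ: 10θ² + 11θ − 21 = 0.
θ = (−11 + √(11² + 4·10·21)) / (2·10) = (−11 + √961) / 20 = (−11 + 31)/20 = 1.
ℓ''(θ) = −21/θ² − 10 < 0, confirming a maximum.

θ̂_MAP = 1.000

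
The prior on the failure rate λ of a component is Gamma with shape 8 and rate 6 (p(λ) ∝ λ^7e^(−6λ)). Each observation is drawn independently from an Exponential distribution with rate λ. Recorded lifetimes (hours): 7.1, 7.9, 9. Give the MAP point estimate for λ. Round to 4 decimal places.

λ̂_MAP = 0.3333

The Exponential(rate=λ) likelihood is ∝ λ^n e^(−λΣtᵢ). Here n = 3 and Σtᵢ = 7.1 + 7.9 + 9 = 24.
Posterior ∝ λ^7e^(−6λ) · λ^3e^(−24λ) = λ^10e^(−30λ), i.e. Gamma(11, 30).
Mode = (a−1)/b = 10/30 ≈ 0.3333.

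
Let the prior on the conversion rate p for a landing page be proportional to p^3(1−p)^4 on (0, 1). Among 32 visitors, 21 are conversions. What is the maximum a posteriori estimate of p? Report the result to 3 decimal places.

p̂_MAP = 0.615

The prior density ∝ p^3(1−p)^4 is the kernel of Beta(4, 5).
Data: 21 successes in 32 trials. The binomial likelihood contributes p^21(1−p)^11, so the posterior is Beta(4+21, 5+11) = Beta(25, 16).
For Beta(a, b) with a, b > 1 the mode is (a−1)/(a+b−2) = 24/39 ≈ 0.615.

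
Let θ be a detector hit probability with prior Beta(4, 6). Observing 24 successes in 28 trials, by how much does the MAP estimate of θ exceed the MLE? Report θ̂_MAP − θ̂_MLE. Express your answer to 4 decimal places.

MAP − MLE = -0.1071

Posterior is Beta(28, 10); MAP = (28−1)/(38−2) = 27/36 ≈ 0.75000.
MLE ignores the prior: θ̂_MLE = k/n = 24/28 ≈ 0.85714.
Difference = 27/36 − 24/28 = -3/28 ≈ -0.1071.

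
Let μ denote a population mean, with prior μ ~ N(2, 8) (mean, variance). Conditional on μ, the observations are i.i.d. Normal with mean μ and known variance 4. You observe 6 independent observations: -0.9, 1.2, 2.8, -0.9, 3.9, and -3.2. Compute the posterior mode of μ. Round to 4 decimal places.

n = 6; x̄ = ((-0.9) + 1.2 + 2.8 + (-0.9) + 3.9 + (-3.2))/6 = 2.9/6 = 29/60 ≈ 0.4833.
For a Normal prior and Normal likelihood with known variance, the posterior is Normal; its mode equals its mean, the precision-weighted average.
Prior precision 1/σ₀² = 1/8 = 0.125; data precision n/σ² = 6/4 = 1.5.
μ̂ = (0.125·2 + 1.5·(29/60)) / (0.125 + 1.5) = 0.975/1.625 = 0.6000.

μ̂_MAP = 0.6000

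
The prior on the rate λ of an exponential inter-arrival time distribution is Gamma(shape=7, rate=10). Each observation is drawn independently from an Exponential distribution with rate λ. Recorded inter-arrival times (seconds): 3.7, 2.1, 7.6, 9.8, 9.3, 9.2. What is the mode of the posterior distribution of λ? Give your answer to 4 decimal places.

The Exponential(rate=λ) likelihood is ∝ λ^n e^(−λΣtᵢ). Here n = 6 and Σtᵢ = 3.7 + 2.1 + 7.6 + 9.8 + 9.3 + 9.2 = 41.7.
Posterior ∝ λ^6e^(−10λ) · λ^6e^(−41.7λ) = λ^12e^(−51.7λ), i.e. Gamma(13, 51.7).
Mode = (a−1)/b = 12/51.7 ≈ 0.2321.

λ̂_MAP = 0.2321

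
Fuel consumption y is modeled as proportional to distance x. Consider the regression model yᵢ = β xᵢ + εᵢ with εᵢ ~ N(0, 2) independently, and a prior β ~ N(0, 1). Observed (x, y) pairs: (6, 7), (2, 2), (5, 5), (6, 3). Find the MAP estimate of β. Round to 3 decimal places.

log p(β | y) = −Σ(yᵢ − βxᵢ)²/(2·2) − β²/(2·1) + const.
Setting the derivative to zero: Σxᵢ(yᵢ − βxᵢ)/2 − β/1 = 0, so β = Σxᵢyᵢ / (Σxᵢ² + σ²/τ²).
Σxᵢyᵢ = 6·7 + 2·2 + 5·5 + 6·3 = 89; Σxᵢ² = 101; σ²/τ² = 2.
β̂_MAP = 89 / (101 + 2) = 89/103 ≈ 0.864.

β̂_MAP = 0.864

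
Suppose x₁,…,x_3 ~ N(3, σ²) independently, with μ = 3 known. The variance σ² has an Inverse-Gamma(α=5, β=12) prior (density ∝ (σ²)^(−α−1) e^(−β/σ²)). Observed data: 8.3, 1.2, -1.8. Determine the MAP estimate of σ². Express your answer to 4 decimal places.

Sum of squared deviations about the known mean: SS = (8.3−3)² + (1.2−3)² + (-1.8−3)² = 54.37.
The Normal likelihood contributes (σ²)^(−n/2) exp(−SS/(2σ²)), so the posterior is Inverse-Gamma(α + n/2, β + SS/2) = Inverse-Gamma(6.5, 39.185).
The mode of Inverse-Gamma(a, b) is b/(a+1) = 39.185/7.5 ≈ 5.2247.

σ̂²_MAP = 5.2247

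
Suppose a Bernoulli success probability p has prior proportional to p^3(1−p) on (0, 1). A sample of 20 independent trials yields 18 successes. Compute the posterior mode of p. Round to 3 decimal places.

p̂_MAP = 0.875

The prior density ∝ p^3(1−p)^1 is the kernel of Beta(4, 2).
Data: 18 successes in 20 trials. The binomial likelihood contributes p^18(1−p)^2, so the posterior is Beta(4+18, 2+2) = Beta(22, 4).
For Beta(a, b) with a, b > 1 the mode is (a−1)/(a+b−2) = 21/24 ≈ 0.875.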